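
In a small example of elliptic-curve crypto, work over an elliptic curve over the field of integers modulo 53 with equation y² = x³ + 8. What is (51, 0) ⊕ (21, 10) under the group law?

(40, 14)

(51, 0) + (21, 10). λ = (10 - 0)/(21 - 51) ≡ 10/23 mod 53. 23⁻¹ ≡ 30 (mod 53), so λ ≡ 35.
  x = λ² - 51 - 21 = 1225 - 72 ≡ 40; y = λ·(51 - 40) - 0 ≡ 14. → (40, 14)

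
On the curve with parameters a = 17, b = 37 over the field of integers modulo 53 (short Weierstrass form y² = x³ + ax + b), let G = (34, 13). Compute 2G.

tangent at (34, 13): λ = (3·34² + 17)/(2·13) ≡ 40/26. 26⁻¹ ≡ 51 (mod 53), so λ ≡ 40·51 ≡ 26.
  x = λ² - 34 - 34 = 676 - 68 ≡ 25; y = λ·(34 - 25) - 13 ≡ 9. → (25, 9)

(25, 9)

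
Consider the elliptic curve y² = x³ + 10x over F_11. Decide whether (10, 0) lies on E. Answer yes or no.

yes

y² = 0² ≡ 0; x³ + 10x + 0 = 1100 ≡ 0 (mod 11). 0 = 0.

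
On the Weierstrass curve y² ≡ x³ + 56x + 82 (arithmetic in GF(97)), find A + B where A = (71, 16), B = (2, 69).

(71, 16) + (2, 69). λ = (69 - 16)/(2 - 71) ≡ 53/28 mod 97. 28⁻¹ ≡ 52 (mod 97), so λ ≡ 40.
  x = λ² - 71 - 2 = 1600 - 73 ≡ 72; y = λ·(71 - 72) - 16 ≡ 41. → (72, 41)

(72, 41)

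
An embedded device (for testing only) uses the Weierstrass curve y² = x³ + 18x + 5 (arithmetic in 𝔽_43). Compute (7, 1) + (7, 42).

The two points share x = 7 and their y-coordinates satisfy 1 + 42 ≡ 0 (mod 43), so they are inverses. Their sum is the point at infinity.

O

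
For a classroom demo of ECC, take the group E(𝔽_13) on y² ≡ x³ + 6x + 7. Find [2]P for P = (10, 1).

(2, 1)

tangent at (10, 1): λ = (3·10² + 6)/(2·1) ≡ 7/2. 2⁻¹ ≡ 7 (mod 13), so λ ≡ 7·7 ≡ 10.
  x = λ² - 10 - 10 = 100 - 20 ≡ 2; y = λ·(10 - 2) - 1 ≡ 1. → (2, 1)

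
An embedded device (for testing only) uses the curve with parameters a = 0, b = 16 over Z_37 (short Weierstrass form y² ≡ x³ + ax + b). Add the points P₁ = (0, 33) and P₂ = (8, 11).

(25, 8)

(0, 33) + (8, 11). λ = (11 - 33)/(8 - 0) ≡ 15/8 mod 37. 8⁻¹ ≡ 14 (mod 37) since 8·14 = 112 ≡ 1, so λ ≡ 25.
  x = λ² - 0 - 8 = 625 - 8 ≡ 25; y = λ·(0 - 25) - 33 ≡ 8. → (25, 8)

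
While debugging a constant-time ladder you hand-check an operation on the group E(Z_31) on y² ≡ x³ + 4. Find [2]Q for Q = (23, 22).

(23, 9)

tangent at (23, 22): λ = (3·23² + 0)/(2·22) ≡ 6/13. 13⁻¹ ≡ 12 (mod 31) since 13·12 = 156 ≡ 1, so λ ≡ 6·12 ≡ 10.
  x = λ² - 23 - 23 = 100 - 46 ≡ 23; y = λ·(23 - 23) - 22 ≡ 9. → (23, 9)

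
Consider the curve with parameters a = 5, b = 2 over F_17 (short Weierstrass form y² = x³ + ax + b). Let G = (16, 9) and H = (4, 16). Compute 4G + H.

O

First 4G:
Double-and-add on 4 = (100)₂. Start with G = (16, 9) for the leading 1-bit.
double: tangent at (16, 9): λ = (3·16² + 5)/(2·9) ≡ 8/1. 1⁻¹ ≡ 1 (mod 17) since 1·1 = 1 ≡ 1, so λ ≡ 8·1 ≡ 8.
  x = λ² - 16 - 16 = 64 - 32 ≡ 15; y = λ·(16 - 15) - 9 ≡ 16. → (15, 16)
double: tangent at (15, 16): λ = (3·15² + 5)/(2·16) ≡ 0/15. 15⁻¹ ≡ 8 (mod 17) since 15·8 = 120 ≡ 1, so λ ≡ 0·8 ≡ 0.
  x = λ² - 15 - 15 = 0 - 30 ≡ 4; y = λ·(15 - 4) - 16 ≡ 1. → (4, 1)
4G = (4, 1).
Finally 4G + H:
(4, 1) + (4, 16): same x and y₁ ≡ -y₂, so the sum is 𝒪.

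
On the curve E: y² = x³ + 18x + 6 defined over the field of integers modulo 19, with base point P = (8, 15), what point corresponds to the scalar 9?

Repeated addition: build up to 9P.
2P: tangent at (8, 15): λ = (3·8² + 18)/(2·15) ≡ 1/11. 11⁻¹ ≡ 7 (mod 19), so λ ≡ 1·7 ≡ 7.
  x = λ² - 8 - 8 = 49 - 16 ≡ 14; y = λ·(8 - 14) - 15 ≡ 0. → (14, 0)
3P: (14, 0) + (8, 15). λ = (15 - 0)/(8 - 14) ≡ 15/13 mod 19. 13⁻¹ ≡ 3 (mod 19) since 13·3 = 39 ≡ 1, so λ ≡ 7.
  x = λ² - 14 - 8 = 49 - 22 ≡ 8; y = λ·(14 - 8) - 0 ≡ 4. → (8, 4)
4P: (8, 4) + (8, 15): same x and y₁ ≡ -y₂, so the sum is O.
5P: O + (8, 15) = (8, 15) (identity).
6P: tangent at (8, 15): λ = (3·8² + 18)/(2·15) ≡ 1/11. 11⁻¹ ≡ 7 (mod 19), so λ ≡ 1·7 ≡ 7.
  x = λ² - 8 - 8 = 49 - 16 ≡ 14; y = λ·(8 - 14) - 15 ≡ 0. → (14, 0)
7P: (14, 0) + (8, 15). λ = (15 - 0)/(8 - 14) ≡ 15/13 mod 19. 13⁻¹ ≡ 3 (mod 19), so λ ≡ 7.
  x = λ² - 14 - 8 = 49 - 22 ≡ 8; y = λ·(14 - 8) - 0 ≡ 4. → (8, 4)
8P: (8, 4) + (8, 15): same x and y₁ ≡ -y₂, so the sum is O.
9P: O + (8, 15) = (8, 15) (identity).

(8, 15)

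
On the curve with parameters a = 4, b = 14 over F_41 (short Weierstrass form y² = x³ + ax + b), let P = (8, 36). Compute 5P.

(8, 36)

Repeated addition: build up to 5P.
2P: tangent at (8, 36): λ = (3·8² + 4)/(2·36) ≡ 32/31. 31⁻¹ ≡ 4 (mod 41), so λ ≡ 32·4 ≡ 5.
  x = λ² - 8 - 8 = 25 - 16 ≡ 9; y = λ·(8 - 9) - 36 ≡ 0. → (9, 0)
3P: (9, 0) + (8, 36). λ = (36 - 0)/(8 - 9) ≡ 36/40 mod 41. 40⁻¹ ≡ 40 (mod 41) since 40·40 = 1600 ≡ 1, so λ ≡ 5.
  x = λ² - 9 - 8 = 25 - 17 ≡ 8; y = λ·(9 - 8) - 0 ≡ 5. → (8, 5)
4P: (8, 5) + (8, 36): same x and y₁ ≡ -y₂, so the sum is O.
5P: O + (8, 36) = (8, 36) (identity).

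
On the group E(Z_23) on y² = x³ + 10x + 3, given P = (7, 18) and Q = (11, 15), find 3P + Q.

(7, 18)

First 3P:
Repeated addition: build up to 3P.
2P: tangent at (7, 18): λ = (3·7² + 10)/(2·18) ≡ 19/13. 13⁻¹ ≡ 16 (mod 23), so λ ≡ 19·16 ≡ 5.
  x = λ² - 7 - 7 = 25 - 14 ≡ 11; y = λ·(7 - 11) - 18 ≡ 8. → (11, 8)
3P: (11, 8) + (7, 18). λ = (18 - 8)/(7 - 11) ≡ 10/19 mod 23. 19⁻¹ ≡ 17 (mod 23), so λ ≡ 9.
  x = λ² - 11 - 7 = 81 - 18 ≡ 17; y = λ·(11 - 17) - 8 ≡ 7. → (17, 7)
3P = (17, 7).
Finally 3P + Q:
(17, 7) + (11, 15). λ = (15 - 7)/(11 - 17) ≡ 8/17 mod 23. 17⁻¹ ≡ 19 (mod 23), so λ ≡ 14.
  x = λ² - 17 - 11 = 196 - 28 ≡ 7; y = λ·(17 - 7) - 7 ≡ 18. → (7, 18)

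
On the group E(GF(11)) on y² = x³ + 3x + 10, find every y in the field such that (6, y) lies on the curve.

x³ + 3x + 10 = 244 ≡ 2 (mod 11).
2 is a non-residue mod 11; no y exists.

none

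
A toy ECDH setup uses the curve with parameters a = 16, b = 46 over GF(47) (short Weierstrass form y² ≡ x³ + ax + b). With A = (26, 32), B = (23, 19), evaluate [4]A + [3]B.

(5, 4)

First 4A:
Double-and-add on 4 = (100)₂. Start with A = (26, 32) for the leading 1-bit.
double: tangent at (26, 32): λ = (3·26² + 16)/(2·32) ≡ 23/17. 17⁻¹ ≡ 36 (mod 47), so λ ≡ 23·36 ≡ 29.
  x = λ² - 26 - 26 = 841 - 52 ≡ 37; y = λ·(26 - 37) - 32 ≡ 25. → (37, 25)
double: tangent at (37, 25): λ = (3·37² + 16)/(2·25) ≡ 34/3. 3⁻¹ ≡ 16 (mod 47) since 3·16 = 48 ≡ 1, so λ ≡ 34·16 ≡ 27.
  x = λ² - 37 - 37 = 729 - 74 ≡ 44; y = λ·(37 - 44) - 25 ≡ 21. → (44, 21)
4A = (44, 21).
Next 3B:
Repeated addition: build up to 3B.
2B: tangent at (23, 19): λ = (3·23² + 16)/(2·19) ≡ 5/38. 38⁻¹ ≡ 26 (mod 47), so λ ≡ 5·26 ≡ 36.
  x = λ² - 23 - 23 = 1296 - 46 ≡ 28; y = λ·(23 - 28) - 19 ≡ 36. → (28, 36)
3B: (28, 36) + (23, 19). λ = (19 - 36)/(23 - 28) ≡ 30/42 mod 47. 42⁻¹ ≡ 28 (mod 47), so λ ≡ 41.
  x = λ² - 28 - 23 = 1681 - 51 ≡ 32; y = λ·(28 - 32) - 36 ≡ 35. → (32, 35)
3B = (32, 35).
Finally 4A + 3B:
(44, 21) + (32, 35). λ = (35 - 21)/(32 - 44) ≡ 14/35 mod 47. 35⁻¹ ≡ 43 (mod 47), so λ ≡ 38.
  x = λ² - 44 - 32 = 1444 - 76 ≡ 5; y = λ·(44 - 5) - 21 ≡ 4. → (5, 4)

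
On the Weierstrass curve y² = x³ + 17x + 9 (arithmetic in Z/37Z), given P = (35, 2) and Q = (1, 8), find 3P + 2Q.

(36, 19)

First 3P:
Repeated addition: build up to 3P.
2P: tangent at (35, 2): λ = (3·35² + 17)/(2·2) ≡ 29/4. 4⁻¹ ≡ 28 (mod 37), so λ ≡ 29·28 ≡ 35.
  x = λ² - 35 - 35 = 1225 - 70 ≡ 8; y = λ·(35 - 8) - 2 ≡ 18. → (8, 18)
3P: (8, 18) + (35, 2). λ = (2 - 18)/(35 - 8) ≡ 21/27 mod 37. 27⁻¹ ≡ 11 (mod 37) since 27·11 = 297 ≡ 1, so λ ≡ 9.
  x = λ² - 8 - 35 = 81 - 43 ≡ 1; y = λ·(8 - 1) - 18 ≡ 8. → (1, 8)
3P = (1, 8).
Next 2Q:
Repeated addition: build up to 2Q.
2Q: tangent at (1, 8): λ = (3·1² + 17)/(2·8) ≡ 20/16. 16⁻¹ ≡ 7 (mod 37), so λ ≡ 20·7 ≡ 29.
  x = λ² - 1 - 1 = 841 - 2 ≡ 25; y = λ·(1 - 25) - 8 ≡ 36. → (25, 36)
2Q = (25, 36).
Finally 3P + 2Q:
(1, 8) + (25, 36). λ = (36 - 8)/(25 - 1) ≡ 28/24 mod 37. 24⁻¹ ≡ 17 (mod 37), so λ ≡ 32.
  x = λ² - 1 - 25 = 1024 - 26 ≡ 36; y = λ·(1 - 36) - 8 ≡ 19. → (36, 19)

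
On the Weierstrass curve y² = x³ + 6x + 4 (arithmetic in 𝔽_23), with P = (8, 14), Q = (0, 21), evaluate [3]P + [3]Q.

First 3P:
Repeated addition: build up to 3P.
2P: tangent at (8, 14): λ = (3·8² + 6)/(2·14) ≡ 14/5. 5⁻¹ ≡ 14 (mod 23) since 5·14 = 70 ≡ 1, so λ ≡ 14·14 ≡ 12.
  x = λ² - 8 - 8 = 144 - 16 ≡ 13; y = λ·(8 - 13) - 14 ≡ 18. → (13, 18)
3P: (13, 18) + (8, 14). λ = (14 - 18)/(8 - 13) ≡ 19/18 mod 23. 18⁻¹ ≡ 9 (mod 23), so λ ≡ 10.
  x = λ² - 13 - 8 = 100 - 21 ≡ 10; y = λ·(13 - 10) - 18 ≡ 12. → (10, 12)
3P = (10, 12).
Next 3Q:
Repeated addition: build up to 3Q.
2Q: tangent at (0, 21): λ = (3·0² + 6)/(2·21) ≡ 6/19. 19⁻¹ ≡ 17 (mod 23), so λ ≡ 6·17 ≡ 10.
  x = λ² - 0 - 0 = 100 - 0 ≡ 8; y = λ·(0 - 8) - 21 ≡ 14. → (8, 14)
3Q: (8, 14) + (0, 21). λ = (21 - 14)/(0 - 8) ≡ 7/15 mod 23. 15⁻¹ ≡ 20 (mod 23), so λ ≡ 2.
  x = λ² - 8 - 0 = 4 - 8 ≡ 19; y = λ·(8 - 19) - 14 ≡ 10. → (19, 10)
3Q = (19, 10).
Finally 3P + 3Q:
(10, 12) + (19, 10). λ = (10 - 12)/(19 - 10) ≡ 21/9 mod 23. 9⁻¹ ≡ 18 (mod 23) since 9·18 = 162 ≡ 1, so λ ≡ 10.
  x = λ² - 10 - 19 = 100 - 29 ≡ 2; y = λ·(10 - 2) - 12 ≡ 22. → (2, 22)

(2, 22)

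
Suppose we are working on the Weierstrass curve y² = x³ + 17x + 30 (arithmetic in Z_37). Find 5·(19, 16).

(22, 10)

Write Q = (19, 16).
Double-and-add on 5 = (101)₂. Start with Q = (19, 16) for the leading 1-bit.
double: tangent at (19, 16): λ = (3·19² + 17)/(2·16) ≡ 27/32. 32⁻¹ ≡ 22 (mod 37), so λ ≡ 27·22 ≡ 2.
  x = λ² - 19 - 19 = 4 - 38 ≡ 3; y = λ·(19 - 3) - 16 ≡ 16. → (3, 16)
double: tangent at (3, 16): λ = (3·3² + 17)/(2·16) ≡ 7/32. 32⁻¹ ≡ 22 (mod 37) since 32·22 = 704 ≡ 1, so λ ≡ 7·22 ≡ 6.
  x = λ² - 3 - 3 = 36 - 6 ≡ 30; y = λ·(3 - 30) - 16 ≡ 7. → (30, 7)
add Q: (30, 7) + (19, 16). λ = (16 - 7)/(19 - 30) ≡ 9/26 mod 37. 26⁻¹ ≡ 10 (mod 37) since 26·10 = 260 ≡ 1, so λ ≡ 16.
  x = λ² - 30 - 19 = 256 - 49 ≡ 22; y = λ·(30 - 22) - 7 ≡ 10. → (22, 10)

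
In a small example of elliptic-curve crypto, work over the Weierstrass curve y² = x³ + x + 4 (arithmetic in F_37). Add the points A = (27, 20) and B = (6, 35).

(27, 20) + (6, 35). λ = (35 - 20)/(6 - 27) ≡ 15/16 mod 37. 16⁻¹ ≡ 7 (mod 37), so λ ≡ 31.
  x = λ² - 27 - 6 = 961 - 33 ≡ 3; y = λ·(27 - 3) - 20 ≡ 21. → (3, 21)

(3, 21)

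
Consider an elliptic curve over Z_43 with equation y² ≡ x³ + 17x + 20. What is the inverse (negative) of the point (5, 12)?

-(5, 12) = (5, -12 mod 43) = (5, 31).

(5, 31)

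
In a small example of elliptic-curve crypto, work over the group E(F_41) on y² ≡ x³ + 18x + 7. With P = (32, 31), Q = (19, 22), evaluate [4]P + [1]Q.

First 4P:
Repeated addition: build up to 4P.
2P: tangent at (32, 31): λ = (3·32² + 18)/(2·31) ≡ 15/21. 21⁻¹ ≡ 2 (mod 41), so λ ≡ 15·2 ≡ 30.
  x = λ² - 32 - 32 = 900 - 64 ≡ 16; y = λ·(32 - 16) - 31 ≡ 39. → (16, 39)
3P: (16, 39) + (32, 31). λ = (31 - 39)/(32 - 16) ≡ 33/16 mod 41. 16⁻¹ ≡ 18 (mod 41), so λ ≡ 20.
  x = λ² - 16 - 32 = 400 - 48 ≡ 24; y = λ·(16 - 24) - 39 ≡ 6. → (24, 6)
4P: (24, 6) + (32, 31). λ = (31 - 6)/(32 - 24) ≡ 25/8 mod 41. 8⁻¹ ≡ 36 (mod 41), so λ ≡ 39.
  x = λ² - 24 - 32 = 1521 - 56 ≡ 30; y = λ·(24 - 30) - 6 ≡ 6. → (30, 6)
4P = (30, 6).
Finally 4P + Q:
(30, 6) + (19, 22). λ = (22 - 6)/(19 - 30) ≡ 16/30 mod 41. 30⁻¹ ≡ 26 (mod 41), so λ ≡ 6.
  x = λ² - 30 - 19 = 36 - 49 ≡ 28; y = λ·(30 - 28) - 6 ≡ 6. → (28, 6)

(28, 6)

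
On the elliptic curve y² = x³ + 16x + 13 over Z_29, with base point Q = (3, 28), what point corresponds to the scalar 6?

(4, 24)

Repeated addition: build up to 6Q.
2Q: tangent at (3, 28): λ = (3·3² + 16)/(2·28) ≡ 14/27. 27⁻¹ ≡ 14 (mod 29), so λ ≡ 14·14 ≡ 22.
  x = λ² - 3 - 3 = 484 - 6 ≡ 14; y = λ·(3 - 14) - 28 ≡ 20. → (14, 20)
3Q: (14, 20) + (3, 28). λ = (28 - 20)/(3 - 14) ≡ 8/18 mod 29. 18⁻¹ ≡ 21 (mod 29) since 18·21 = 378 ≡ 1, so λ ≡ 23.
  x = λ² - 14 - 3 = 529 - 17 ≡ 19; y = λ·(14 - 19) - 20 ≡ 10. → (19, 10)
4Q: (19, 10) + (3, 28). λ = (28 - 10)/(3 - 19) ≡ 18/13 mod 29. 13⁻¹ ≡ 9 (mod 29), so λ ≡ 17.
  x = λ² - 19 - 3 = 289 - 22 ≡ 6; y = λ·(19 - 6) - 10 ≡ 8. → (6, 8)
5Q: (6, 8) + (3, 28). λ = (28 - 8)/(3 - 6) ≡ 20/26 mod 29. 26⁻¹ ≡ 19 (mod 29), so λ ≡ 3.
  x = λ² - 6 - 3 = 9 - 9 ≡ 0; y = λ·(6 - 0) - 8 ≡ 10. → (0, 10)
6Q: (0, 10) + (3, 28). λ = (28 - 10)/(3 - 0) ≡ 18/3 mod 29. 3⁻¹ ≡ 10 (mod 29) since 3·10 = 30 ≡ 1, so λ ≡ 6.
  x = λ² - 0 - 3 = 36 - 3 ≡ 4; y = λ·(0 - 4) - 10 ≡ 24. → (4, 24)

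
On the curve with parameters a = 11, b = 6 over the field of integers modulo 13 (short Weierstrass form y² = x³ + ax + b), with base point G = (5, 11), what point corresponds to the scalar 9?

Double-and-add on 9 = (1001)₂. Start with G = (5, 11) for the leading 1-bit.
double: tangent at (5, 11): λ = (3·5² + 11)/(2·11) ≡ 8/9. 9⁻¹ ≡ 3 (mod 13), so λ ≡ 8·3 ≡ 11.
  x = λ² - 5 - 5 = 121 - 10 ≡ 7; y = λ·(5 - 7) - 11 ≡ 6. → (7, 6)
double: tangent at (7, 6): λ = (3·7² + 11)/(2·6) ≡ 2/12. 12⁻¹ ≡ 12 (mod 13) since 12·12 = 144 ≡ 1, so λ ≡ 2·12 ≡ 11.
  x = λ² - 7 - 7 = 121 - 14 ≡ 3; y = λ·(7 - 3) - 6 ≡ 12. → (3, 12)
double: tangent at (3, 12): λ = (3·3² + 11)/(2·12) ≡ 12/11. 11⁻¹ ≡ 6 (mod 13) since 11·6 = 66 ≡ 1, so λ ≡ 12·6 ≡ 7.
  x = λ² - 3 - 3 = 49 - 6 ≡ 4; y = λ·(3 - 4) - 12 ≡ 7. → (4, 7)
add G: (4, 7) + (5, 11). λ = (11 - 7)/(5 - 4) ≡ 4/1 mod 13. 1⁻¹ ≡ 1 (mod 13) since 1·1 = 1 ≡ 1, so λ ≡ 4.
  x = λ² - 4 - 5 = 16 - 9 ≡ 7; y = λ·(4 - 7) - 7 ≡ 7. → (7, 7)

(7, 7)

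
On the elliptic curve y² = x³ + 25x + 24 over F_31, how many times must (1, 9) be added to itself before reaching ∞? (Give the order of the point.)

7

2P: tangent at (1, 9): λ = (3·1² + 25)/(2·9) ≡ 28/18. 18⁻¹ ≡ 19 (mod 31), so λ ≡ 28·19 ≡ 5.
  x = λ² - 1 - 1 = 25 - 2 ≡ 23; y = λ·(1 - 23) - 9 ≡ 5. → (23, 5)
3P: (23, 5) + (1, 9). λ = (9 - 5)/(1 - 23) ≡ 4/9 mod 31. 9⁻¹ ≡ 7 (mod 31) since 9·7 = 63 ≡ 1, so λ ≡ 28.
  x = λ² - 23 - 1 = 784 - 24 ≡ 16; y = λ·(23 - 16) - 5 ≡ 5. → (16, 5)
4P: (16, 5) + (1, 9). λ = (9 - 5)/(1 - 16) ≡ 4/16 mod 31. 16⁻¹ ≡ 2 (mod 31), so λ ≡ 8.
  x = λ² - 16 - 1 = 64 - 17 ≡ 16; y = λ·(16 - 16) - 5 ≡ 26. → (16, 26)
5P: (16, 26) + (1, 9). λ = (9 - 26)/(1 - 16) ≡ 14/16 mod 31. 16⁻¹ ≡ 2 (mod 31) since 16·2 = 32 ≡ 1, so λ ≡ 28.
  x = λ² - 16 - 1 = 784 - 17 ≡ 23; y = λ·(16 - 23) - 26 ≡ 26. → (23, 26)
6P: (23, 26) + (1, 9). λ = (9 - 26)/(1 - 23) ≡ 14/9 mod 31. 9⁻¹ ≡ 7 (mod 31) since 9·7 = 63 ≡ 1, so λ ≡ 5.
  x = λ² - 23 - 1 = 25 - 24 ≡ 1; y = λ·(23 - 1) - 26 ≡ 22. → (1, 22)
7P: (1, 22) + (1, 9): same x and y₁ ≡ -y₂, so the sum is ∞.
7P = ∞, so the order is 7.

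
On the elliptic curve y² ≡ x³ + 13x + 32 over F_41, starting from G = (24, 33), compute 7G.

Repeated addition: build up to 7G.
2G: tangent at (24, 33): λ = (3·24² + 13)/(2·33) ≡ 19/25. 25⁻¹ ≡ 23 (mod 41), so λ ≡ 19·23 ≡ 27.
  x = λ² - 24 - 24 = 729 - 48 ≡ 25; y = λ·(24 - 25) - 33 ≡ 22. → (25, 22)
3G: (25, 22) + (24, 33). λ = (33 - 22)/(24 - 25) ≡ 11/40 mod 41. 40⁻¹ ≡ 40 (mod 41), so λ ≡ 30.
  x = λ² - 25 - 24 = 900 - 49 ≡ 31; y = λ·(25 - 31) - 22 ≡ 3. → (31, 3)
4G: (31, 3) + (24, 33). λ = (33 - 3)/(24 - 31) ≡ 30/34 mod 41. 34⁻¹ ≡ 35 (mod 41), so λ ≡ 25.
  x = λ² - 31 - 24 = 625 - 55 ≡ 37; y = λ·(31 - 37) - 3 ≡ 11. → (37, 11)
5G: (37, 11) + (24, 33). λ = (33 - 11)/(24 - 37) ≡ 22/28 mod 41. 28⁻¹ ≡ 22 (mod 41) since 28·22 = 616 ≡ 1, so λ ≡ 33.
  x = λ² - 37 - 24 = 1089 - 61 ≡ 3; y = λ·(37 - 3) - 11 ≡ 4. → (3, 4)
6G: (3, 4) + (24, 33). λ = (33 - 4)/(24 - 3) ≡ 29/21 mod 41. 21⁻¹ ≡ 2 (mod 41), so λ ≡ 17.
  x = λ² - 3 - 24 = 289 - 27 ≡ 16; y = λ·(3 - 16) - 4 ≡ 21. → (16, 21)
7G: (16, 21) + (24, 33). λ = (33 - 21)/(24 - 16) ≡ 12/8 mod 41. 8⁻¹ ≡ 36 (mod 41), so λ ≡ 22.
  x = λ² - 16 - 24 = 484 - 40 ≡ 34; y = λ·(16 - 34) - 21 ≡ 34. → (34, 34)

(34, 34)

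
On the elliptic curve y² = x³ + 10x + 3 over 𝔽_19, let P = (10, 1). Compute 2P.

(8, 5)

tangent at (10, 1): λ = (3·10² + 10)/(2·1) ≡ 6/2. 2⁻¹ ≡ 10 (mod 19), so λ ≡ 6·10 ≡ 3.
  x = λ² - 10 - 10 = 9 - 20 ≡ 8; y = λ·(10 - 8) - 1 ≡ 5. → (8, 5)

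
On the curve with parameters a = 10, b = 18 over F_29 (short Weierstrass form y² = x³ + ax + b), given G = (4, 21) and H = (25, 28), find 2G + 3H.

O

First 2G:
Repeated addition: build up to 2G.
2G: tangent at (4, 21): λ = (3·4² + 10)/(2·21) ≡ 0/13. 13⁻¹ ≡ 9 (mod 29), so λ ≡ 0·9 ≡ 0.
  x = λ² - 4 - 4 = 0 - 8 ≡ 21; y = λ·(4 - 21) - 21 ≡ 8. → (21, 8)
2G = (21, 8).
Next 3H:
Repeated addition: build up to 3H.
2H: tangent at (25, 28): λ = (3·25² + 10)/(2·28) ≡ 0/27. 27⁻¹ ≡ 14 (mod 29), so λ ≡ 0·14 ≡ 0.
  x = λ² - 25 - 25 = 0 - 50 ≡ 8; y = λ·(25 - 8) - 28 ≡ 1. → (8, 1)
3H: (8, 1) + (25, 28). λ = (28 - 1)/(25 - 8) ≡ 27/17 mod 29. 17⁻¹ ≡ 12 (mod 29), so λ ≡ 5.
  x = λ² - 8 - 25 = 25 - 33 ≡ 21; y = λ·(8 - 21) - 1 ≡ 21. → (21, 21)
3H = (21, 21).
Finally 2G + 3H:
(21, 8) + (21, 21): same x and y₁ ≡ -y₂, so the sum is the point at infinity.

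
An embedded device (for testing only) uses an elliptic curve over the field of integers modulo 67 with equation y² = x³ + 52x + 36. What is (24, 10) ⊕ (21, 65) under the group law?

(38, 1)

(24, 10) + (21, 65). λ = (65 - 10)/(21 - 24) ≡ 55/64 mod 67. 64⁻¹ ≡ 22 (mod 67) since 64·22 = 1408 ≡ 1, so λ ≡ 4.
  x = λ² - 24 - 21 = 16 - 45 ≡ 38; y = λ·(24 - 38) - 10 ≡ 1. → (38, 1)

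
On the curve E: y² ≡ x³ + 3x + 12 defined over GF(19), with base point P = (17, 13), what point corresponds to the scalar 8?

Double-and-add on 8 = (1000)₂. Start with P = (17, 13) for the leading 1-bit.
double: tangent at (17, 13): λ = (3·17² + 3)/(2·13) ≡ 15/7. 7⁻¹ ≡ 11 (mod 19), so λ ≡ 15·11 ≡ 13.
  x = λ² - 17 - 17 = 169 - 34 ≡ 2; y = λ·(17 - 2) - 13 ≡ 11. → (2, 11)
double: tangent at (2, 11): λ = (3·2² + 3)/(2·11) ≡ 15/3. 3⁻¹ ≡ 13 (mod 19), so λ ≡ 15·13 ≡ 5.
  x = λ² - 2 - 2 = 25 - 4 ≡ 2; y = λ·(2 - 2) - 11 ≡ 8. → (2, 8)
double: tangent at (2, 8): λ = (3·2² + 3)/(2·8) ≡ 15/16. 16⁻¹ ≡ 6 (mod 19) since 16·6 = 96 ≡ 1, so λ ≡ 15·6 ≡ 14.
  x = λ² - 2 - 2 = 196 - 4 ≡ 2; y = λ·(2 - 2) - 8 ≡ 11. → (2, 11)

(2, 11)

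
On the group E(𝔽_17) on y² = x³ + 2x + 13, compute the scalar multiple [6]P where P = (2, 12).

(0, 8)

Repeated addition: build up to 6P.
2P: tangent at (2, 12): λ = (3·2² + 2)/(2·12) ≡ 14/7. 7⁻¹ ≡ 5 (mod 17) since 7·5 = 35 ≡ 1, so λ ≡ 14·5 ≡ 2.
  x = λ² - 2 - 2 = 4 - 4 ≡ 0; y = λ·(2 - 0) - 12 ≡ 9. → (0, 9)
3P: (0, 9) + (2, 12). λ = (12 - 9)/(2 - 0) ≡ 3/2 mod 17. 2⁻¹ ≡ 9 (mod 17), so λ ≡ 10.
  x = λ² - 0 - 2 = 100 - 2 ≡ 13; y = λ·(0 - 13) - 9 ≡ 14. → (13, 14)
4P: (13, 14) + (2, 12). λ = (12 - 14)/(2 - 13) ≡ 15/6 mod 17. 6⁻¹ ≡ 3 (mod 17) since 6·3 = 18 ≡ 1, so λ ≡ 11.
  x = λ² - 13 - 2 = 121 - 15 ≡ 4; y = λ·(13 - 4) - 14 ≡ 0. → (4, 0)
5P: (4, 0) + (2, 12). λ = (12 - 0)/(2 - 4) ≡ 12/15 mod 17. 15⁻¹ ≡ 8 (mod 17), so λ ≡ 11.
  x = λ² - 4 - 2 = 121 - 6 ≡ 13; y = λ·(4 - 13) - 0 ≡ 3. → (13, 3)
6P: (13, 3) + (2, 12). λ = (12 - 3)/(2 - 13) ≡ 9/6 mod 17. 6⁻¹ ≡ 3 (mod 17), so λ ≡ 10.
  x = λ² - 13 - 2 = 100 - 15 ≡ 0; y = λ·(13 - 0) - 3 ≡ 8. → (0, 8)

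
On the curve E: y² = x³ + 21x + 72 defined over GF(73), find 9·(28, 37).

Write P = (28, 37).
Repeated addition: build up to 9P.
2P: tangent at (28, 37): λ = (3·28² + 21)/(2·37) ≡ 37/1. 1⁻¹ ≡ 1 (mod 73), so λ ≡ 37·1 ≡ 37.
  x = λ² - 28 - 28 = 1369 - 56 ≡ 72; y = λ·(28 - 72) - 37 ≡ 14. → (72, 14)
3P: (72, 14) + (28, 37). λ = (37 - 14)/(28 - 72) ≡ 23/29 mod 73. 29⁻¹ ≡ 68 (mod 73), so λ ≡ 31.
  x = λ² - 72 - 28 = 961 - 100 ≡ 58; y = λ·(72 - 58) - 14 ≡ 55. → (58, 55)
4P: (58, 55) + (28, 37). λ = (37 - 55)/(28 - 58) ≡ 55/43 mod 73. 43⁻¹ ≡ 17 (mod 73), so λ ≡ 59.
  x = λ² - 58 - 28 = 3481 - 86 ≡ 37; y = λ·(58 - 37) - 55 ≡ 16. → (37, 16)
5P: (37, 16) + (28, 37). λ = (37 - 16)/(28 - 37) ≡ 21/64 mod 73. 64⁻¹ ≡ 8 (mod 73), so λ ≡ 22.
  x = λ² - 37 - 28 = 484 - 65 ≡ 54; y = λ·(37 - 54) - 16 ≡ 48. → (54, 48)
6P: (54, 48) + (28, 37). λ = (37 - 48)/(28 - 54) ≡ 62/47 mod 73. 47⁻¹ ≡ 14 (mod 73) since 47·14 = 658 ≡ 1, so λ ≡ 65.
  x = λ² - 54 - 28 = 4225 - 82 ≡ 55; y = λ·(54 - 55) - 48 ≡ 33. → (55, 33)
7P: (55, 33) + (28, 37). λ = (37 - 33)/(28 - 55) ≡ 4/46 mod 73. 46⁻¹ ≡ 27 (mod 73) since 46·27 = 1242 ≡ 1, so λ ≡ 35.
  x = λ² - 55 - 28 = 1225 - 83 ≡ 47; y = λ·(55 - 47) - 33 ≡ 28. → (47, 28)
8P: (47, 28) + (28, 37). λ = (37 - 28)/(28 - 47) ≡ 9/54 mod 73. 54⁻¹ ≡ 23 (mod 73) since 54·23 = 1242 ≡ 1, so λ ≡ 61.
  x = λ² - 47 - 28 = 3721 - 75 ≡ 69; y = λ·(47 - 69) - 28 ≡ 17. → (69, 17)
9P: (69, 17) + (28, 37). λ = (37 - 17)/(28 - 69) ≡ 20/32 mod 73. 32⁻¹ ≡ 16 (mod 73) since 32·16 = 512 ≡ 1, so λ ≡ 28.
  x = λ² - 69 - 28 = 784 - 97 ≡ 30; y = λ·(69 - 30) - 17 ≡ 53. → (30, 53)

(30, 53)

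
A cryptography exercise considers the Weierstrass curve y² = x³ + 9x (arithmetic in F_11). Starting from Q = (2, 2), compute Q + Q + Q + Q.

Repeated addition: build up to 4Q.
2Q: tangent at (2, 2): λ = (3·2² + 9)/(2·2) ≡ 10/4. 4⁻¹ ≡ 3 (mod 11), so λ ≡ 10·3 ≡ 8.
  x = λ² - 2 - 2 = 64 - 4 ≡ 5; y = λ·(2 - 5) - 2 ≡ 7. → (5, 7)
3Q: (5, 7) + (2, 2). λ = (2 - 7)/(2 - 5) ≡ 6/8 mod 11. 8⁻¹ ≡ 7 (mod 11) since 8·7 = 56 ≡ 1, so λ ≡ 9.
  x = λ² - 5 - 2 = 81 - 7 ≡ 8; y = λ·(5 - 8) - 7 ≡ 10. → (8, 10)
4Q: (8, 10) + (2, 2). λ = (2 - 10)/(2 - 8) ≡ 3/5 mod 11. 5⁻¹ ≡ 9 (mod 11), so λ ≡ 5.
  x = λ² - 8 - 2 = 25 - 10 ≡ 4; y = λ·(8 - 4) - 10 ≡ 10. → (4, 10)

(4, 10)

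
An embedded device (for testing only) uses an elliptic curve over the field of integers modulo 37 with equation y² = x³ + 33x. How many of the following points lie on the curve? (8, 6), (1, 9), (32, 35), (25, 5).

(8, 6): 6² ≡ 36, rhs ≡ 36 → on.
(1, 9): 9² ≡ 7, rhs ≡ 34 → off.
(32, 35): 35² ≡ 4, rhs ≡ 6 → off.
(25, 5): 5² ≡ 25, rhs ≡ 22 → off.

1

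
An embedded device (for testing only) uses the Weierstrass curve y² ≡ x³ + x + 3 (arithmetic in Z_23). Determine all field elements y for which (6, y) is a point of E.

x³ + 1x + 3 = 225 ≡ 18 (mod 23).
Square roots of 18 mod 23: 8 and 15 (since 8² = 64 ≡ 18).

8, 15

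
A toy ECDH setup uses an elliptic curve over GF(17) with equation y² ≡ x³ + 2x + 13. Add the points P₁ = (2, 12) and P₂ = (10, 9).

(7, 9)

(2, 12) + (10, 9). λ = (9 - 12)/(10 - 2) ≡ 14/8 mod 17. 8⁻¹ ≡ 15 (mod 17) since 8·15 = 120 ≡ 1, so λ ≡ 6.
  x = λ² - 2 - 10 = 36 - 12 ≡ 7; y = λ·(2 - 7) - 12 ≡ 9. → (7, 9)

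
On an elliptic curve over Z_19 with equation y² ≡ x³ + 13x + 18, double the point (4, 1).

(15, 15)

tangent at (4, 1): λ = (3·4² + 13)/(2·1) ≡ 4/2. 2⁻¹ ≡ 10 (mod 19), so λ ≡ 4·10 ≡ 2.
  x = λ² - 4 - 4 = 4 - 8 ≡ 15; y = λ·(4 - 15) - 1 ≡ 15. → (15, 15)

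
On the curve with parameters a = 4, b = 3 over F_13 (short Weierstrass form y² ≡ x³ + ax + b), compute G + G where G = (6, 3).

tangent at (6, 3): λ = (3·6² + 4)/(2·3) ≡ 8/6. 6⁻¹ ≡ 11 (mod 13) since 6·11 = 66 ≡ 1, so λ ≡ 8·11 ≡ 10.
  x = λ² - 6 - 6 = 100 - 12 ≡ 10; y = λ·(6 - 10) - 3 ≡ 9. → (10, 9)

(10, 9)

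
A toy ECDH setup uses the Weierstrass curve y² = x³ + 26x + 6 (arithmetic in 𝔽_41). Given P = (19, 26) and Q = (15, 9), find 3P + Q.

First 3P:
Repeated addition: build up to 3P.
2P: tangent at (19, 26): λ = (3·19² + 26)/(2·26) ≡ 2/11. 11⁻¹ ≡ 15 (mod 41), so λ ≡ 2·15 ≡ 30.
  x = λ² - 19 - 19 = 900 - 38 ≡ 1; y = λ·(19 - 1) - 26 ≡ 22. → (1, 22)
3P: (1, 22) + (19, 26). λ = (26 - 22)/(19 - 1) ≡ 4/18 mod 41. 18⁻¹ ≡ 16 (mod 41), so λ ≡ 23.
  x = λ² - 1 - 19 = 529 - 20 ≡ 17; y = λ·(1 - 17) - 22 ≡ 20. → (17, 20)
3P = (17, 20).
Finally 3P + Q:
(17, 20) + (15, 9). λ = (9 - 20)/(15 - 17) ≡ 30/39 mod 41. 39⁻¹ ≡ 20 (mod 41), so λ ≡ 26.
  x = λ² - 17 - 15 = 676 - 32 ≡ 29; y = λ·(17 - 29) - 20 ≡ 37. → (29, 37)

(29, 37)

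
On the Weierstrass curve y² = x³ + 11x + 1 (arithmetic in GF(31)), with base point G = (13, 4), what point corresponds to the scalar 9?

(29, 8)

Repeated addition: build up to 9G.
2G: tangent at (13, 4): λ = (3·13² + 11)/(2·4) ≡ 22/8. 8⁻¹ ≡ 4 (mod 31) since 8·4 = 32 ≡ 1, so λ ≡ 22·4 ≡ 26.
  x = λ² - 13 - 13 = 676 - 26 ≡ 30; y = λ·(13 - 30) - 4 ≡ 19. → (30, 19)
3G: (30, 19) + (13, 4). λ = (4 - 19)/(13 - 30) ≡ 16/14 mod 31. 14⁻¹ ≡ 20 (mod 31) since 14·20 = 280 ≡ 1, so λ ≡ 10.
  x = λ² - 30 - 13 = 100 - 43 ≡ 26; y = λ·(30 - 26) - 19 ≡ 21. → (26, 21)
4G: (26, 21) + (13, 4). λ = (4 - 21)/(13 - 26) ≡ 14/18 mod 31. 18⁻¹ ≡ 19 (mod 31), so λ ≡ 18.
  x = λ² - 26 - 13 = 324 - 39 ≡ 6; y = λ·(26 - 6) - 21 ≡ 29. → (6, 29)
5G: (6, 29) + (13, 4). λ = (4 - 29)/(13 - 6) ≡ 6/7 mod 31. 7⁻¹ ≡ 9 (mod 31), so λ ≡ 23.
  x = λ² - 6 - 13 = 529 - 19 ≡ 14; y = λ·(6 - 14) - 29 ≡ 4. → (14, 4)
6G: (14, 4) + (13, 4). λ = (4 - 4)/(13 - 14) ≡ 0/30 mod 31. 30⁻¹ ≡ 30 (mod 31) since 30·30 = 900 ≡ 1, so λ ≡ 0.
  x = λ² - 14 - 13 = 0 - 27 ≡ 4; y = λ·(14 - 4) - 4 ≡ 27. → (4, 27)
7G: (4, 27) + (13, 4). λ = (4 - 27)/(13 - 4) ≡ 8/9 mod 31. 9⁻¹ ≡ 7 (mod 31) since 9·7 = 63 ≡ 1, so λ ≡ 25.
  x = λ² - 4 - 13 = 625 - 17 ≡ 19; y = λ·(4 - 19) - 27 ≡ 1. → (19, 1)
8G: (19, 1) + (13, 4). λ = (4 - 1)/(13 - 19) ≡ 3/25 mod 31. 25⁻¹ ≡ 5 (mod 31), so λ ≡ 15.
  x = λ² - 19 - 13 = 225 - 32 ≡ 7; y = λ·(19 - 7) - 1 ≡ 24. → (7, 24)
9G: (7, 24) + (13, 4). λ = (4 - 24)/(13 - 7) ≡ 11/6 mod 31. 6⁻¹ ≡ 26 (mod 31), so λ ≡ 7.
  x = λ² - 7 - 13 = 49 - 20 ≡ 29; y = λ·(7 - 29) - 24 ≡ 8. → (29, 8)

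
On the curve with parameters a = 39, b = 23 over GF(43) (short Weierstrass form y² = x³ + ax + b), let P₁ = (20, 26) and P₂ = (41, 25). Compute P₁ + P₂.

(29, 42)

(20, 26) + (41, 25). λ = (25 - 26)/(41 - 20) ≡ 42/21 mod 43. 21⁻¹ ≡ 41 (mod 43) since 21·41 = 861 ≡ 1, so λ ≡ 2.
  x = λ² - 20 - 41 = 4 - 61 ≡ 29; y = λ·(20 - 29) - 26 ≡ 42. → (29, 42)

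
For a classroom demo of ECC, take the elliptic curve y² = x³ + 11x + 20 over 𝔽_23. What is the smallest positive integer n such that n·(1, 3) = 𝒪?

2P: tangent at (1, 3): λ = (3·1² + 11)/(2·3) ≡ 14/6. 6⁻¹ ≡ 4 (mod 23) since 6·4 = 24 ≡ 1, so λ ≡ 14·4 ≡ 10.
  x = λ² - 1 - 1 = 100 - 2 ≡ 6; y = λ·(1 - 6) - 3 ≡ 16. → (6, 16)
3P: (6, 16) + (1, 3). λ = (3 - 16)/(1 - 6) ≡ 10/18 mod 23. 18⁻¹ ≡ 9 (mod 23), so λ ≡ 21.
  x = λ² - 6 - 1 = 441 - 7 ≡ 20; y = λ·(6 - 20) - 16 ≡ 12. → (20, 12)
4P: (20, 12) + (1, 3). λ = (3 - 12)/(1 - 20) ≡ 14/4 mod 23. 4⁻¹ ≡ 6 (mod 23), so λ ≡ 15.
  x = λ² - 20 - 1 = 225 - 21 ≡ 20; y = λ·(20 - 20) - 12 ≡ 11. → (20, 11)
5P: (20, 11) + (1, 3). λ = (3 - 11)/(1 - 20) ≡ 15/4 mod 23. 4⁻¹ ≡ 6 (mod 23) since 4·6 = 24 ≡ 1, so λ ≡ 21.
  x = λ² - 20 - 1 = 441 - 21 ≡ 6; y = λ·(20 - 6) - 11 ≡ 7. → (6, 7)
6P: (6, 7) + (1, 3). λ = (3 - 7)/(1 - 6) ≡ 19/18 mod 23. 18⁻¹ ≡ 9 (mod 23), so λ ≡ 10.
  x = λ² - 6 - 1 = 100 - 7 ≡ 1; y = λ·(6 - 1) - 7 ≡ 20. → (1, 20)
7P: (1, 20) + (1, 3): same x and y₁ ≡ -y₂, so the sum is 𝒪.
7P = 𝒪, so the order is 7.

7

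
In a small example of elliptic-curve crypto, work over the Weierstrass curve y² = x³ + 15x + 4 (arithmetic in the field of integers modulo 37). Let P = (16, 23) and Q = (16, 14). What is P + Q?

O

The two points share x = 16 and their y-coordinates satisfy 23 + 14 ≡ 0 (mod 37), so they are inverses. Their sum is O.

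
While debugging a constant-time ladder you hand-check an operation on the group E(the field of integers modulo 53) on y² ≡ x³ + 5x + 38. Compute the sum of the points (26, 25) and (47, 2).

(26, 25) + (47, 2). λ = (2 - 25)/(47 - 26) ≡ 30/21 mod 53. 21⁻¹ ≡ 48 (mod 53), so λ ≡ 9.
  x = λ² - 26 - 47 = 81 - 73 ≡ 8; y = λ·(26 - 8) - 25 ≡ 31. → (8, 31)

(8, 31)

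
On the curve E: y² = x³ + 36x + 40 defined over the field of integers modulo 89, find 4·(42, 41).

(5, 73)

Write G = (42, 41).
Repeated addition: build up to 4G.
2G: tangent at (42, 41): λ = (3·42² + 36)/(2·41) ≡ 77/82. 82⁻¹ ≡ 38 (mod 89) since 82·38 = 3116 ≡ 1, so λ ≡ 77·38 ≡ 78.
  x = λ² - 42 - 42 = 6084 - 84 ≡ 37; y = λ·(42 - 37) - 41 ≡ 82. → (37, 82)
3G: (37, 82) + (42, 41). λ = (41 - 82)/(42 - 37) ≡ 48/5 mod 89. 5⁻¹ ≡ 18 (mod 89) since 5·18 = 90 ≡ 1, so λ ≡ 63.
  x = λ² - 37 - 42 = 3969 - 79 ≡ 63; y = λ·(37 - 63) - 82 ≡ 60. → (63, 60)
4G: (63, 60) + (42, 41). λ = (41 - 60)/(42 - 63) ≡ 70/68 mod 89. 68⁻¹ ≡ 72 (mod 89), so λ ≡ 56.
  x = λ² - 63 - 42 = 3136 - 105 ≡ 5; y = λ·(63 - 5) - 60 ≡ 73. → (5, 73)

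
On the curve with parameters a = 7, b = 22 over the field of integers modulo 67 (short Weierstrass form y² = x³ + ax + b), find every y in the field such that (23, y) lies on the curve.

25, 42

x³ + 7x + 22 = 12350 ≡ 22 (mod 67).
Square roots of 22 mod 67: 25 and 42 (since 25² = 625 ≡ 22).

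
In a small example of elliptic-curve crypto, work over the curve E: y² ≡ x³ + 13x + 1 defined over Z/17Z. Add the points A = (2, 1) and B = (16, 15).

(2, 1) + (16, 15). λ = (15 - 1)/(16 - 2) ≡ 14/14 mod 17. 14⁻¹ ≡ 11 (mod 17), so λ ≡ 1.
  x = λ² - 2 - 16 = 1 - 18 ≡ 0; y = λ·(2 - 0) - 1 ≡ 1. → (0, 1)

(0, 1)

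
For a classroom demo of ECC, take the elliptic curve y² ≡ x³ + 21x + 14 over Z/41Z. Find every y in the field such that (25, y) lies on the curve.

x³ + 21x + 14 = 16164 ≡ 10 (mod 41).
Square roots of 10 mod 41: 16 and 25 (since 16² = 256 ≡ 10).

16, 25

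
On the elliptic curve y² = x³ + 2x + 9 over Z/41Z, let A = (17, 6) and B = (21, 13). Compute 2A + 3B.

(17, 35)

First 2A:
Repeated addition: build up to 2A.
2A: tangent at (17, 6): λ = (3·17² + 2)/(2·6) ≡ 8/12. 12⁻¹ ≡ 24 (mod 41), so λ ≡ 8·24 ≡ 28.
  x = λ² - 17 - 17 = 784 - 34 ≡ 12; y = λ·(17 - 12) - 6 ≡ 11. → (12, 11)
2A = (12, 11).
Next 3B:
Repeated addition: build up to 3B.
2B: tangent at (21, 13): λ = (3·21² + 2)/(2·13) ≡ 13/26. 26⁻¹ ≡ 30 (mod 41) since 26·30 = 780 ≡ 1, so λ ≡ 13·30 ≡ 21.
  x = λ² - 21 - 21 = 441 - 42 ≡ 30; y = λ·(21 - 30) - 13 ≡ 3. → (30, 3)
3B: (30, 3) + (21, 13). λ = (13 - 3)/(21 - 30) ≡ 10/32 mod 41. 32⁻¹ ≡ 9 (mod 41) since 32·9 = 288 ≡ 1, so λ ≡ 8.
  x = λ² - 30 - 21 = 64 - 51 ≡ 13; y = λ·(30 - 13) - 3 ≡ 10. → (13, 10)
3B = (13, 10).
Finally 2A + 3B:
(12, 11) + (13, 10). λ = (10 - 11)/(13 - 12) ≡ 40/1 mod 41. 1⁻¹ ≡ 1 (mod 41), so λ ≡ 40.
  x = λ² - 12 - 13 = 1600 - 25 ≡ 17; y = λ·(12 - 17) - 11 ≡ 35. → (17, 35)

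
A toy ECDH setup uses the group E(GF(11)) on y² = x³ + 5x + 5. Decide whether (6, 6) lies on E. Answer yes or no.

y² = 6² ≡ 3; x³ + 5x + 5 = 251 ≡ 9 (mod 11). 3 ≠ 9.

no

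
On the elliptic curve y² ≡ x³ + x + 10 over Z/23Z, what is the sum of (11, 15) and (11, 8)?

The two points share x = 11 and their y-coordinates satisfy 15 + 8 ≡ 0 (mod 23), so they are inverses. Their sum is the point at infinity.

O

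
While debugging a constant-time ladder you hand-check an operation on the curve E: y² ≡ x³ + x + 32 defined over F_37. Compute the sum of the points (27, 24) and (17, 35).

(27, 24) + (17, 35). λ = (35 - 24)/(17 - 27) ≡ 11/27 mod 37. 27⁻¹ ≡ 11 (mod 37), so λ ≡ 10.
  x = λ² - 27 - 17 = 100 - 44 ≡ 19; y = λ·(27 - 19) - 24 ≡ 19. → (19, 19)

(19, 19)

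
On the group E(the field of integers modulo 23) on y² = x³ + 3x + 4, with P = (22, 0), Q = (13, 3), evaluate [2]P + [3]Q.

First 2P:
Repeated addition: build up to 2P.
2P: (22, 0) + (22, 0): same x and y₁ ≡ -y₂, so the sum is 𝒪.
2P = 𝒪.
Next 3Q:
Repeated addition: build up to 3Q.
2Q: tangent at (13, 3): λ = (3·13² + 3)/(2·3) ≡ 4/6. 6⁻¹ ≡ 4 (mod 23), so λ ≡ 4·4 ≡ 16.
  x = λ² - 13 - 13 = 256 - 26 ≡ 0; y = λ·(13 - 0) - 3 ≡ 21. → (0, 21)
3Q: (0, 21) + (13, 3). λ = (3 - 21)/(13 - 0) ≡ 5/13 mod 23. 13⁻¹ ≡ 16 (mod 23), so λ ≡ 11.
  x = λ² - 0 - 13 = 121 - 13 ≡ 16; y = λ·(0 - 16) - 21 ≡ 10. → (16, 10)
3Q = (16, 10).
Finally 2P + 3Q:
𝒪 + (16, 10) = (16, 10) (identity).

(16, 10)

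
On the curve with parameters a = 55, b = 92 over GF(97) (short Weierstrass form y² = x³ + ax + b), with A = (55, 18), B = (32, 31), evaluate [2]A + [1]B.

First 2A:
Repeated addition: build up to 2A.
2A: tangent at (55, 18): λ = (3·55² + 55)/(2·18) ≡ 12/36. 36⁻¹ ≡ 62 (mod 97) since 36·62 = 2232 ≡ 1, so λ ≡ 12·62 ≡ 65.
  x = λ² - 55 - 55 = 4225 - 110 ≡ 41; y = λ·(55 - 41) - 18 ≡ 19. → (41, 19)
2A = (41, 19).
Finally 2A + B:
(41, 19) + (32, 31). λ = (31 - 19)/(32 - 41) ≡ 12/88 mod 97. 88⁻¹ ≡ 43 (mod 97) since 88·43 = 3784 ≡ 1, so λ ≡ 31.
  x = λ² - 41 - 32 = 961 - 73 ≡ 15; y = λ·(41 - 15) - 19 ≡ 11. → (15, 11)

(15, 11)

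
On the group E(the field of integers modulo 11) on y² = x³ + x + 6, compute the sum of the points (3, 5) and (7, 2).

(3, 5) + (7, 2). λ = (2 - 5)/(7 - 3) ≡ 8/4 mod 11. 4⁻¹ ≡ 3 (mod 11), so λ ≡ 2.
  x = λ² - 3 - 7 = 4 - 10 ≡ 5; y = λ·(3 - 5) - 5 ≡ 2. → (5, 2)

(5, 2)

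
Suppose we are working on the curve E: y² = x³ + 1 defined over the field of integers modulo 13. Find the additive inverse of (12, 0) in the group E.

-(12, 0) = (12, -0 mod 13) = (12, 0).

(12, 0)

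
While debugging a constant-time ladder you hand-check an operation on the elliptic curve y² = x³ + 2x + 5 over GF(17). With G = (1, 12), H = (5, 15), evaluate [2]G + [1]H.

(5, 2)

First 2G:
Repeated addition: build up to 2G.
2G: tangent at (1, 12): λ = (3·1² + 2)/(2·12) ≡ 5/7. 7⁻¹ ≡ 5 (mod 17) since 7·5 = 35 ≡ 1, so λ ≡ 5·5 ≡ 8.
  x = λ² - 1 - 1 = 64 - 2 ≡ 11; y = λ·(1 - 11) - 12 ≡ 10. → (11, 10)
2G = (11, 10).
Finally 2G + H:
(11, 10) + (5, 15). λ = (15 - 10)/(5 - 11) ≡ 5/11 mod 17. 11⁻¹ ≡ 14 (mod 17) since 11·14 = 154 ≡ 1, so λ ≡ 2.
  x = λ² - 11 - 5 = 4 - 16 ≡ 5; y = λ·(11 - 5) - 10 ≡ 2. → (5, 2)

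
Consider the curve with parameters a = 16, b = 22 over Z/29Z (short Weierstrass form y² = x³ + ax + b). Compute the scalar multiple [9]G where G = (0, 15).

Double-and-add on 9 = (1001)₂. Start with G = (0, 15) for the leading 1-bit.
double: tangent at (0, 15): λ = (3·0² + 16)/(2·15) ≡ 16/1. 1⁻¹ ≡ 1 (mod 29) since 1·1 = 1 ≡ 1, so λ ≡ 16·1 ≡ 16.
  x = λ² - 0 - 0 = 256 - 0 ≡ 24; y = λ·(0 - 24) - 15 ≡ 7. → (24, 7)
double: tangent at (24, 7): λ = (3·24² + 16)/(2·7) ≡ 4/14. 14⁻¹ ≡ 27 (mod 29) since 14·27 = 378 ≡ 1, so λ ≡ 4·27 ≡ 21.
  x = λ² - 24 - 24 = 441 - 48 ≡ 16; y = λ·(24 - 16) - 7 ≡ 16. → (16, 16)
double: tangent at (16, 16): λ = (3·16² + 16)/(2·16) ≡ 1/3. 3⁻¹ ≡ 10 (mod 29), so λ ≡ 1·10 ≡ 10.
  x = λ² - 16 - 16 = 100 - 32 ≡ 10; y = λ·(16 - 10) - 16 ≡ 15. → (10, 15)
add G: (10, 15) + (0, 15). λ = (15 - 15)/(0 - 10) ≡ 0/19 mod 29. 19⁻¹ ≡ 26 (mod 29) since 19·26 = 494 ≡ 1, so λ ≡ 0.
  x = λ² - 10 - 0 = 0 - 10 ≡ 19; y = λ·(10 - 19) - 15 ≡ 14. → (19, 14)

(19, 14)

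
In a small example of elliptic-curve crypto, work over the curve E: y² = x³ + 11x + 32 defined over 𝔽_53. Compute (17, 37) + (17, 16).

O

The two points share x = 17 and their y-coordinates satisfy 37 + 16 ≡ 0 (mod 53), so they are inverses. Their sum is ∞.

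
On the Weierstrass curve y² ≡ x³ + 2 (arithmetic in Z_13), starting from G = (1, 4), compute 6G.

(4, 1)

Double-and-add on 6 = (110)₂. Start with G = (1, 4) for the leading 1-bit.
double: tangent at (1, 4): λ = (3·1² + 0)/(2·4) ≡ 3/8. 8⁻¹ ≡ 5 (mod 13) since 8·5 = 40 ≡ 1, so λ ≡ 3·5 ≡ 2.
  x = λ² - 1 - 1 = 4 - 2 ≡ 2; y = λ·(1 - 2) - 4 ≡ 7. → (2, 7)
add G: (2, 7) + (1, 4). λ = (4 - 7)/(1 - 2) ≡ 10/12 mod 13. 12⁻¹ ≡ 12 (mod 13), so λ ≡ 3.
  x = λ² - 2 - 1 = 9 - 3 ≡ 6; y = λ·(2 - 6) - 7 ≡ 7. → (6, 7)
double: tangent at (6, 7): λ = (3·6² + 0)/(2·7) ≡ 4/1. 1⁻¹ ≡ 1 (mod 13) since 1·1 = 1 ≡ 1, so λ ≡ 4·1 ≡ 4.
  x = λ² - 6 - 6 = 16 - 12 ≡ 4; y = λ·(6 - 4) - 7 ≡ 1. → (4, 1)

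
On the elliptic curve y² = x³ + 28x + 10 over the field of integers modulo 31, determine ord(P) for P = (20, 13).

7

2P: tangent at (20, 13): λ = (3·20² + 28)/(2·13) ≡ 19/26. 26⁻¹ ≡ 6 (mod 31), so λ ≡ 19·6 ≡ 21.
  x = λ² - 20 - 20 = 441 - 40 ≡ 29; y = λ·(20 - 29) - 13 ≡ 15. → (29, 15)
3P: (29, 15) + (20, 13). λ = (13 - 15)/(20 - 29) ≡ 29/22 mod 31. 22⁻¹ ≡ 24 (mod 31), so λ ≡ 14.
  x = λ² - 29 - 20 = 196 - 49 ≡ 23; y = λ·(29 - 23) - 15 ≡ 7. → (23, 7)
4P: (23, 7) + (20, 13). λ = (13 - 7)/(20 - 23) ≡ 6/28 mod 31. 28⁻¹ ≡ 10 (mod 31), so λ ≡ 29.
  x = λ² - 23 - 20 = 841 - 43 ≡ 23; y = λ·(23 - 23) - 7 ≡ 24. → (23, 24)
5P: (23, 24) + (20, 13). λ = (13 - 24)/(20 - 23) ≡ 20/28 mod 31. 28⁻¹ ≡ 10 (mod 31) since 28·10 = 280 ≡ 1, so λ ≡ 14.
  x = λ² - 23 - 20 = 196 - 43 ≡ 29; y = λ·(23 - 29) - 24 ≡ 16. → (29, 16)
6P: (29, 16) + (20, 13). λ = (13 - 16)/(20 - 29) ≡ 28/22 mod 31. 22⁻¹ ≡ 24 (mod 31) since 22·24 = 528 ≡ 1, so λ ≡ 21.
  x = λ² - 29 - 20 = 441 - 49 ≡ 20; y = λ·(29 - 20) - 16 ≡ 18. → (20, 18)
7P: (20, 18) + (20, 13): same x and y₁ ≡ -y₂, so the sum is ∞.
7P = ∞, so the order is 7.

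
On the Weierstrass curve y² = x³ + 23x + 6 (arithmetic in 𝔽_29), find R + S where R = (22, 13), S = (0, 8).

(22, 13) + (0, 8). λ = (8 - 13)/(0 - 22) ≡ 24/7 mod 29. 7⁻¹ ≡ 25 (mod 29) since 7·25 = 175 ≡ 1, so λ ≡ 20.
  x = λ² - 22 - 0 = 400 - 22 ≡ 1; y = λ·(22 - 1) - 13 ≡ 1. → (1, 1)

(1, 1)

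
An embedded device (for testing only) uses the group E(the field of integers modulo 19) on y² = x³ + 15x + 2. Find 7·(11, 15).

(3, 6)

Write G = (11, 15).
Repeated addition: build up to 7G.
2G: tangent at (11, 15): λ = (3·11² + 15)/(2·15) ≡ 17/11. 11⁻¹ ≡ 7 (mod 19), so λ ≡ 17·7 ≡ 5.
  x = λ² - 11 - 11 = 25 - 22 ≡ 3; y = λ·(11 - 3) - 15 ≡ 6. → (3, 6)
3G: (3, 6) + (11, 15). λ = (15 - 6)/(11 - 3) ≡ 9/8 mod 19. 8⁻¹ ≡ 12 (mod 19) since 8·12 = 96 ≡ 1, so λ ≡ 13.
  x = λ² - 3 - 11 = 169 - 14 ≡ 3; y = λ·(3 - 3) - 6 ≡ 13. → (3, 13)
4G: (3, 13) + (11, 15). λ = (15 - 13)/(11 - 3) ≡ 2/8 mod 19. 8⁻¹ ≡ 12 (mod 19) since 8·12 = 96 ≡ 1, so λ ≡ 5.
  x = λ² - 3 - 11 = 25 - 14 ≡ 11; y = λ·(3 - 11) - 13 ≡ 4. → (11, 4)
5G: (11, 4) + (11, 15): same x and y₁ ≡ -y₂, so the sum is ∞.
6G: ∞ + (11, 15) = (11, 15) (identity).
7G: tangent at (11, 15): λ = (3·11² + 15)/(2·15) ≡ 17/11. 11⁻¹ ≡ 7 (mod 19), so λ ≡ 17·7 ≡ 5.
  x = λ² - 11 - 11 = 25 - 22 ≡ 3; y = λ·(11 - 3) - 15 ≡ 6. → (3, 6)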